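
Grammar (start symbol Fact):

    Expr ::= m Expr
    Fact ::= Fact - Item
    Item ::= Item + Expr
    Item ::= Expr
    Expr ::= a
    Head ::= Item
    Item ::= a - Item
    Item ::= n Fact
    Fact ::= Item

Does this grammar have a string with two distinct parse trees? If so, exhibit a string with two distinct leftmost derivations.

Witness: a - a

Derivation 1: Fact ⇒ Fact - Item ⇒ Item - Item ⇒ Expr - Item ⇒ a - Item ⇒ a - Expr ⇒ a - a
Derivation 2: Fact ⇒ Item ⇒ a - Item ⇒ a - Expr ⇒ a - a

Two distinct leftmost derivations for the same string.

Ambiguous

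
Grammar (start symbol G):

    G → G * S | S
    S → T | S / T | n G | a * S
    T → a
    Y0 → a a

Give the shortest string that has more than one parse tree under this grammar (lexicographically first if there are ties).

a * a

length 1: no string has ≥2 trees
length 2: no string has ≥2 trees
length 3: a * a has 2 parse trees

Two derivations of a * a:
  G ⇒ G * S ⇒ S * S ⇒ T * S ⇒ a * S ⇒ a * T ⇒ a * a
  G ⇒ S ⇒ a * S ⇒ a * T ⇒ a * a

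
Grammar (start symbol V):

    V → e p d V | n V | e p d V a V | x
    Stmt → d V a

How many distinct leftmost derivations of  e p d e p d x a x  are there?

Parse trees for e p d e p d x a x:
  [V e p d [V e p d [V x] a [V x]]]
  [V e p d [V e p d [V x]] a [V x]]

2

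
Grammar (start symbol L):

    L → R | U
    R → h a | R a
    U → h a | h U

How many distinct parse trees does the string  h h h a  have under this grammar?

Parse trees for h h h a:
  [L [U h [U h [U h a]]]]

1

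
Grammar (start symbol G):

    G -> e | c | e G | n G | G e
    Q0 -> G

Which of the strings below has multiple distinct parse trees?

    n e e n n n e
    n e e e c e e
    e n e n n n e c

n e e e c e e

n e e n n n e: 1 tree
n e e e c e e: 15 trees
e n e n n n e c: 1 tree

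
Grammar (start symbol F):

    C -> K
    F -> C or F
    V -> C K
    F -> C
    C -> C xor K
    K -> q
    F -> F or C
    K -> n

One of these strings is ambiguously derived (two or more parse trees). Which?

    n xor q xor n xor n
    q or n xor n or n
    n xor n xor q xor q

n xor q xor n xor n: 1 tree
q or n xor n or n: 4 trees
n xor n xor q xor q: 1 tree

q or n xor n or n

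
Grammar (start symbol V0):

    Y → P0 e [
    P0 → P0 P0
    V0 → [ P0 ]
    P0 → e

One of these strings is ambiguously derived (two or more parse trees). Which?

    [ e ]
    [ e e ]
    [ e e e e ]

[ e e e e ]

[ e ]: 1 tree
[ e e ]: 1 tree
[ e e e e ]: 5 trees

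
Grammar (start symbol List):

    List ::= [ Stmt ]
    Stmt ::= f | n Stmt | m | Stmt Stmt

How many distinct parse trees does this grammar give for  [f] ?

Parse trees for [f]:
  [List [ [Stmt f] ]]

1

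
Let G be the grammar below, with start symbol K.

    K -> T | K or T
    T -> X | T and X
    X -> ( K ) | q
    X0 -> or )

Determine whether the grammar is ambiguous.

(X0 is unreachable from K, so its rules don't affect L(K).) This is a standard precedence ladder (K over T over X), with each level left-recursive on its own operator ('or' at K, 'and' at T). That structure is LR(1), hence unambiguous.

Unambiguous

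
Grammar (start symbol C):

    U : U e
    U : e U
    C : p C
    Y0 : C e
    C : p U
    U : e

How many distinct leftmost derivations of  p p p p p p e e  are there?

Parse trees for p p p p p p e e:
  [C p [C p [C p [C p [C p [C p [U [U e] e]]]]]]]
  [C p [C p [C p [C p [C p [C p [U e [U e]]]]]]]]

2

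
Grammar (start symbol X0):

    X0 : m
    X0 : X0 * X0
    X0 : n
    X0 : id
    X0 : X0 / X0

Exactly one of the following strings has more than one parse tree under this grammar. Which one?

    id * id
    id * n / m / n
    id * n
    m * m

id * n / m / n

id * id: 1 tree
id * n / m / n: 5 trees
id * n: 1 tree
m * m: 1 tree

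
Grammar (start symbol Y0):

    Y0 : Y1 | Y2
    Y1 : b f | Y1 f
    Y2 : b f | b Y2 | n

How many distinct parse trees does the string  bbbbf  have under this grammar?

1

Parse trees for bbbbf:
  [Y0 [Y2 b [Y2 b [Y2 b [Y2 b f]]]]]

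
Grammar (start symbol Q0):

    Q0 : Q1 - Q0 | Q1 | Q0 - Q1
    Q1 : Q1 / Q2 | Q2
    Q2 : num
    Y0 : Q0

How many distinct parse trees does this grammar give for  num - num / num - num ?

4

Parse trees for num - num / num - num:
  [Q0 [Q1 [Q2 num]] - [Q0 [Q1 [Q1 [Q2 num]] / [Q2 num]] - [Q0 [Q1 [Q2 num]]]]]
  [Q0 [Q1 [Q2 num]] - [Q0 [Q0 [Q1 [Q1 [Q2 num]] / [Q2 num]]] - [Q1 [Q2 num]]]]
  [Q0 [Q0 [Q1 [Q2 num]] - [Q0 [Q1 [Q1 [Q2 num]] / [Q2 num]]]] - [Q1 [Q2 num]]]
  [Q0 [Q0 [Q0 [Q1 [Q2 num]]] - [Q1 [Q1 [Q2 num]] / [Q2 num]]] - [Q1 [Q2 num]]]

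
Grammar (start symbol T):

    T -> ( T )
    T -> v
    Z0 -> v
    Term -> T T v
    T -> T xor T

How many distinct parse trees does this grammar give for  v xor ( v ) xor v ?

Parse trees for v xor ( v ) xor v:
  [T [T v] xor [T [T ( [T v] )] xor [T v]]]
  [T [T [T v] xor [T ( [T v] )]] xor [T v]]

2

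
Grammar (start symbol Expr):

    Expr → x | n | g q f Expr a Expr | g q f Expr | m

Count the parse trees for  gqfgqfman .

Parse trees for gqfgqfman:
  [Expr g q f [Expr g q f [Expr m]] a [Expr n]]
  [Expr g q f [Expr g q f [Expr m] a [Expr n]]]

2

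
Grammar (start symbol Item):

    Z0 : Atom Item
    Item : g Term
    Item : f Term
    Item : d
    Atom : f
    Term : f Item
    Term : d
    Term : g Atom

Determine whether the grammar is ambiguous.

Unambiguous

(Z0 is unreachable from Item, so its rules don't affect L(Item).) Each reachable nonterminal has at most one production per leading terminal, and all productions are right-linear; the derivation is determined token-by-token.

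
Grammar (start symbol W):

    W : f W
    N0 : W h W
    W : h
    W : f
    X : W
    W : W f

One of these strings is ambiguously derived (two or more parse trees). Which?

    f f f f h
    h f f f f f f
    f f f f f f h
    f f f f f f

f f f f h: 1 tree
h f f f f f f: 1 tree
f f f f f f h: 1 tree
f f f f f f: 32 trees

f f f f f f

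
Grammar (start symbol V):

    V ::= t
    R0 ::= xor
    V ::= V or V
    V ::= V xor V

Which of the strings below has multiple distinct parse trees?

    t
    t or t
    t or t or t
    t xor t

t or t or t

t: 1 tree
t or t: 1 tree
t or t or t: 2 trees
t xor t: 1 tree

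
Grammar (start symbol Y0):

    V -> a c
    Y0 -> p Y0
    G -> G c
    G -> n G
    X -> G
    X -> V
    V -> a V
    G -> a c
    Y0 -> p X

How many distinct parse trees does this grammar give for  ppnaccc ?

Parse trees for ppnaccc:
  [Y0 p [Y0 p [X [G [G [G n [G a c]] c] c]]]]
  [Y0 p [Y0 p [X [G [G n [G [G a c] c]] c]]]]
  [Y0 p [Y0 p [X [G n [G [G [G a c] c] c]]]]]

3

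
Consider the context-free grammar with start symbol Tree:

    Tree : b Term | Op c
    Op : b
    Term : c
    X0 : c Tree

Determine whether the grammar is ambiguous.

Witness: b c

Derivation 1: Tree ⇒ b Term ⇒ b c
Derivation 2: Tree ⇒ Op c ⇒ b c

Two distinct leftmost derivations for the same string.

Ambiguous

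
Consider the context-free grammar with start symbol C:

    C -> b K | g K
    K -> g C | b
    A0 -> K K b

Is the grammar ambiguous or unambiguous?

Unambiguous

Only C, K are reachable from C; ignoring the rest: The reachable rules are right-linear with at most one rule per (nonterminal, next-terminal) pair. Each input token forces the next rule, so parsing is deterministic.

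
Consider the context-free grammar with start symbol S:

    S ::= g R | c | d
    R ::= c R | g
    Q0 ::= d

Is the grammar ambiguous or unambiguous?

Unambiguous

(Q0 is unreachable from S, so its rules don't affect L(S).) The reachable rules are right-linear with at most one rule per (nonterminal, next-terminal) pair. Each input token forces the next rule, so parsing is deterministic.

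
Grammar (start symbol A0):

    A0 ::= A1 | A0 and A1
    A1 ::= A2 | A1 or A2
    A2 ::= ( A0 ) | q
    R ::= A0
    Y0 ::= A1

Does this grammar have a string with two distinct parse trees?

(R, Y0 are unreachable from A0, so their rules don't affect L(A0).) A0 → A0 and A1 | A1  ;  A1 → A1 or A2 | A2  — a left-associative chain with A2 at the bottom. Each string factors uniquely by precedence.

Unambiguous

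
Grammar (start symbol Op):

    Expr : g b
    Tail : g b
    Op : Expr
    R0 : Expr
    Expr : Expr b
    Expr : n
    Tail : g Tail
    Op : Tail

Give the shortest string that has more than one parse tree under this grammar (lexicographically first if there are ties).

g b

length 1: no string has ≥2 trees
length 2: g b has 2 parse trees

Two derivations of g b:
  Op ⇒ Expr ⇒ g b
  Op ⇒ Tail ⇒ g b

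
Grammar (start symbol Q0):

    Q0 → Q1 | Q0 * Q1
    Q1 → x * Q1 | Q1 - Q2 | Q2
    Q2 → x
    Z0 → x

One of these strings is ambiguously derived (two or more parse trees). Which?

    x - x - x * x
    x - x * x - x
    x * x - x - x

x * x - x - x

x - x - x * x: 1 tree
x - x * x - x: 1 tree
x * x - x - x: 4 trees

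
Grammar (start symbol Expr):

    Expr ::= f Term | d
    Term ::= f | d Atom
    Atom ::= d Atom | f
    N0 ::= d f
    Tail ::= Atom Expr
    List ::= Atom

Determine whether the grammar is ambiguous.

Unambiguous

(N0, Tail, List are unreachable from Expr, so their rules don't affect L(Expr).) Each reachable nonterminal has at most one production per leading terminal, and all productions are right-linear; the derivation is determined token-by-token.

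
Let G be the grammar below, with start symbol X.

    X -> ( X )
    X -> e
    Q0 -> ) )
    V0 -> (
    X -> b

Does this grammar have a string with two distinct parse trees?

Unambiguous

Only X is reachable from X; ignoring the rest: Each string is a nest of matched brackets around a single atom. An opening bracket forces the recursive rule; an atom forces the base rule.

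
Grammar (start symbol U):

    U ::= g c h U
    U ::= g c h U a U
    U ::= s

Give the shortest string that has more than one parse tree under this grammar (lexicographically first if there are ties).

g c h g c h s a s

length 1: no string has ≥2 trees
length 4: no string has ≥2 trees
length 6: no string has ≥2 trees
length 7: no string has ≥2 trees
length 9: g c h g c h s a s has 2 parse trees

Two derivations of g c h g c h s a s:
  U ⇒ g c h U ⇒ g c h g c h U a U ⇒ g c h g c h s a U ⇒ g c h g c h s a s
  U ⇒ g c h U a U ⇒ g c h g c h U a U ⇒ g c h g c h s a U ⇒ g c h g c h s a s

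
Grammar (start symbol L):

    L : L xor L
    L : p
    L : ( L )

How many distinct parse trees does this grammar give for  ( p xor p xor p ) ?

2

Parse trees for ( p xor p xor p ):
  [L ( [L [L p] xor [L [L p] xor [L p]]] )]
  [L ( [L [L [L p] xor [L p]] xor [L p]] )]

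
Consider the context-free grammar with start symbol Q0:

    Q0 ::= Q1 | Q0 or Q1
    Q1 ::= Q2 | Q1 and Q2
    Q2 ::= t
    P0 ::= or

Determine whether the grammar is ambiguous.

Unambiguous

(P0 is unreachable from Q0, so its rules don't affect L(Q0).) Q0 → Q0 or Q1 | Q1  ;  Q1 → Q1 and Q2 | Q2  — a left-associative chain with Q2 at the bottom. Each string factors uniquely by precedence.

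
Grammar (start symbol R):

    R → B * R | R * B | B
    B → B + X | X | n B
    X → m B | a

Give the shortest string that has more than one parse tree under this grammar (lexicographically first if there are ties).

a * a

length 1: no string has ≥2 trees
length 2: no string has ≥2 trees
length 3: a * a has 2 parse trees

Two derivations of a * a:
  R ⇒ B * R ⇒ X * R ⇒ a * R ⇒ a * B ⇒ a * X ⇒ a * a
  R ⇒ R * B ⇒ B * B ⇒ X * B ⇒ a * B ⇒ a * X ⇒ a * a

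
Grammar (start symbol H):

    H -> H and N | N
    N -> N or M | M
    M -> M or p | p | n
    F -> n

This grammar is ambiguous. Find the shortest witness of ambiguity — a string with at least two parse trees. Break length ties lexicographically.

n or p

length 1: no string has ≥2 trees
length 3: n or p has 2 parse trees

Two derivations of n or p:
  H ⇒ N ⇒ N or M ⇒ M or M ⇒ n or M ⇒ n or p
  H ⇒ N ⇒ M ⇒ M or p ⇒ n or p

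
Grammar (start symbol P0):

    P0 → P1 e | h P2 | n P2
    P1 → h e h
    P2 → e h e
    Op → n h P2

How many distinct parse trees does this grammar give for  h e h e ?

Parse trees for h e h e:
  [P0 [P1 h e h] e]
  [P0 h [P2 e h e]]

2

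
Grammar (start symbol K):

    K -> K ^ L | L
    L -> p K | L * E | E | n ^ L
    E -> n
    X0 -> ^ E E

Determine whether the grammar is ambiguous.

Witness: n ^ n

Derivation 1: K ⇒ K ^ L ⇒ L ^ L ⇒ E ^ L ⇒ n ^ L ⇒ n ^ E ⇒ n ^ n
Derivation 2: K ⇒ L ⇒ n ^ L ⇒ n ^ E ⇒ n ^ n

Two distinct leftmost derivations for the same string.

Ambiguous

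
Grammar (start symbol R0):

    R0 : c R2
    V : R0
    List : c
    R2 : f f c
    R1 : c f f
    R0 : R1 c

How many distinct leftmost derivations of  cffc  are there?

2

Parse trees for cffc:
  [R0 c [R2 f f c]]
  [R0 [R1 c f f] c]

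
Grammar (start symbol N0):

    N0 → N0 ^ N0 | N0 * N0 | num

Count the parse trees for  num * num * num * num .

5

Parse trees for num * num * num * num:
  [N0 [N0 num] * [N0 [N0 num] * [N0 [N0 num] * [N0 num]]]]
  [N0 [N0 num] * [N0 [N0 [N0 num] * [N0 num]] * [N0 num]]]
  [N0 [N0 [N0 num] * [N0 num]] * [N0 [N0 num] * [N0 num]]]
  [N0 [N0 [N0 num] * [N0 [N0 num] * [N0 num]]] * [N0 num]]
  [N0 [N0 [N0 [N0 num] * [N0 num]] * [N0 num]] * [N0 num]]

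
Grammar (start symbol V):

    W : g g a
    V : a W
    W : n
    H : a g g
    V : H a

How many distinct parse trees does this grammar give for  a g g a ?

2

Parse trees for a g g a:
  [V a [W g g a]]
  [V [H a g g] a]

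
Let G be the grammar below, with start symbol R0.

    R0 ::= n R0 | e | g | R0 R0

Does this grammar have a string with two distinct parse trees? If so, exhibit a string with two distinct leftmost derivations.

Ambiguous

Witness: e e e

Derivation 1: R0 ⇒ R0 R0 ⇒ e R0 ⇒ e R0 R0 ⇒ e e R0 ⇒ e e e
Derivation 2: R0 ⇒ R0 R0 ⇒ R0 R0 R0 ⇒ e R0 R0 ⇒ e e R0 ⇒ e e e

Two distinct leftmost derivations for the same string.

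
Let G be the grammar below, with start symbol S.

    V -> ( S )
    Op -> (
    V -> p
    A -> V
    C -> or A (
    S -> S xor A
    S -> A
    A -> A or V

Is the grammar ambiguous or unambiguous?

(Op, C are unreachable from S, so their rules don't affect L(S).) The grammar is stratified — S handles 'xor' (left-recursive), A handles 'or', V atoms. Each operator has a fixed associativity and precedence level, so every string has one parse.

Unambiguous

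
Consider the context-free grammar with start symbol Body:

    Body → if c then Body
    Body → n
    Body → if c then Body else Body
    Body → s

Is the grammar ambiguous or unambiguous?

Ambiguous

Witness: if c then if c then n else n

Derivation 1: Body ⇒ if c then Body ⇒ if c then if c then Body else Body ⇒ if c then if c then n else Body ⇒ if c then if c then n else n
Derivation 2: Body ⇒ if c then Body else Body ⇒ if c then if c then Body else Body ⇒ if c then if c then n else Body ⇒ if c then if c then n else n

Two distinct leftmost derivations for the same string.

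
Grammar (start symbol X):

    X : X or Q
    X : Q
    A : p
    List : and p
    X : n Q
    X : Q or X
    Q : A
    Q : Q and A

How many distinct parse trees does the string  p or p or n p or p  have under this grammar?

3

Parse trees for p or p or n p or p:
  [X [X [Q [A p]] or [X [Q [A p]] or [X n [Q [A p]]]]] or [Q [A p]]]
  [X [Q [A p]] or [X [X [Q [A p]] or [X n [Q [A p]]]] or [Q [A p]]]]
  [X [Q [A p]] or [X [Q [A p]] or [X [X n [Q [A p]]] or [Q [A p]]]]]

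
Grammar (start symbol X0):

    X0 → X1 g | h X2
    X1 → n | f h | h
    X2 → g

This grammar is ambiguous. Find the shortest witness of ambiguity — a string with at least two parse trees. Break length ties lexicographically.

h g

length 2: h g has 2 parse trees

Two derivations of h g:
  X0 ⇒ X1 g ⇒ h g
  X0 ⇒ h X2 ⇒ h g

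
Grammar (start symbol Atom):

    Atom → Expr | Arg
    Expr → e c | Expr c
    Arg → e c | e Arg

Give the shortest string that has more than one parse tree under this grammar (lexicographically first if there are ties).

e c

length 2: e c has 2 parse trees

Two derivations of e c:
  Atom ⇒ Expr ⇒ e c
  Atom ⇒ Arg ⇒ e c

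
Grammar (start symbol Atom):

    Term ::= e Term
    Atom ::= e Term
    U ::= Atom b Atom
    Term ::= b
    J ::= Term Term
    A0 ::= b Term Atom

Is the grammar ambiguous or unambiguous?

Unambiguous

(U, J, A0 are unreachable from Atom, so their rules don't affect L(Atom).) Each reachable nonterminal has at most one production per leading terminal, and all productions are right-linear; the derivation is determined token-by-token.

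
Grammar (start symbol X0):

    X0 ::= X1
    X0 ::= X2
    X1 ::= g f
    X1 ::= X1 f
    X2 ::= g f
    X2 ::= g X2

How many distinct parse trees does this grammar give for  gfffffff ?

Parse trees for gfffffff:
  [X0 [X1 [X1 [X1 [X1 [X1 [X1 [X1 g f] f] f] f] f] f] f]]

1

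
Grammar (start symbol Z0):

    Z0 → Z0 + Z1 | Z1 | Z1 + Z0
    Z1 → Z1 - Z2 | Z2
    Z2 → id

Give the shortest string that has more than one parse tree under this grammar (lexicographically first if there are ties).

length 1: no string has ≥2 trees
length 3: id + id has 2 parse trees

Two derivations of id + id:
  Z0 ⇒ Z0 + Z1 ⇒ Z1 + Z1 ⇒ Z2 + Z1 ⇒ id + Z1 ⇒ id + Z2 ⇒ id + id
  Z0 ⇒ Z1 + Z0 ⇒ Z2 + Z0 ⇒ id + Z0 ⇒ id + Z1 ⇒ id + Z2 ⇒ id + id

id + id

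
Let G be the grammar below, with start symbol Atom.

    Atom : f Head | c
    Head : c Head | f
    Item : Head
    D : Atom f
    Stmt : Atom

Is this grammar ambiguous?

Unambiguous

(Item, D, Stmt are unreachable from Atom, so their rules don't affect L(Atom).) The reachable rules are right-linear with at most one rule per (nonterminal, next-terminal) pair. Each input token forces the next rule, so parsing is deterministic.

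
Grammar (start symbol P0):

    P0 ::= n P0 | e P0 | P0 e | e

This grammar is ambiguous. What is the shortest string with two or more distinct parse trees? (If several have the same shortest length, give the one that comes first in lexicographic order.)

length 1: no string has ≥2 trees
length 2: e e has 2 parse trees

Two derivations of e e:
  P0 ⇒ e P0 ⇒ e e
  P0 ⇒ P0 e ⇒ e e

e e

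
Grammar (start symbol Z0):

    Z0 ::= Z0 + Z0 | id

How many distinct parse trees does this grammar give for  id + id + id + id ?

5

Parse trees for id + id + id + id:
  [Z0 [Z0 id] + [Z0 [Z0 id] + [Z0 [Z0 id] + [Z0 id]]]]
  [Z0 [Z0 id] + [Z0 [Z0 [Z0 id] + [Z0 id]] + [Z0 id]]]
  [Z0 [Z0 [Z0 id] + [Z0 id]] + [Z0 [Z0 id] + [Z0 id]]]
  [Z0 [Z0 [Z0 id] + [Z0 [Z0 id] + [Z0 id]]] + [Z0 id]]
  [Z0 [Z0 [Z0 [Z0 id] + [Z0 id]] + [Z0 id]] + [Z0 id]]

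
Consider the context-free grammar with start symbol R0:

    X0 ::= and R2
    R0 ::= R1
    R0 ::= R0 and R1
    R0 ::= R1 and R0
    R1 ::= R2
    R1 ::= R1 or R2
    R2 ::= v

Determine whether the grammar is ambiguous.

Witness: v and v

Derivation 1: R0 ⇒ R0 and R1 ⇒ R1 and R1 ⇒ R2 and R1 ⇒ v and R1 ⇒ v and R2 ⇒ v and v
Derivation 2: R0 ⇒ R1 and R0 ⇒ R2 and R0 ⇒ v and R0 ⇒ v and R1 ⇒ v and R2 ⇒ v and v

Two distinct leftmost derivations for the same string.

Ambiguous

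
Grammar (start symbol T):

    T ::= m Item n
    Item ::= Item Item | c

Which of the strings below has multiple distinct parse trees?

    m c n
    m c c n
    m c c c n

m c c c n

m c n: 1 tree
m c c n: 1 tree
m c c c n: 2 trees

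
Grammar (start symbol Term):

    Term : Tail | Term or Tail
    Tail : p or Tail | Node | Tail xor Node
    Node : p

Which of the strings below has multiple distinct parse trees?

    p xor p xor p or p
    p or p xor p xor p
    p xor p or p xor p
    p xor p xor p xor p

p xor p xor p or p: 1 tree
p or p xor p xor p: 4 trees
p xor p or p xor p: 1 tree
p xor p xor p xor p: 1 tree

p or p xor p xor p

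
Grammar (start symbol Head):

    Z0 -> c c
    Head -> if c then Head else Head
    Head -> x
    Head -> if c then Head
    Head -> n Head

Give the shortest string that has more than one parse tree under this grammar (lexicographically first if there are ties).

length 1: no string has ≥2 trees
length 2: no string has ≥2 trees
length 3: no string has ≥2 trees
length 4: no string has ≥2 trees
length 5: no string has ≥2 trees
length 6: no string has ≥2 trees
length 7: no string has ≥2 trees
length 8: no string has ≥2 trees
length 9: if c then if c then x else x has 2 parse trees

Two derivations of if c then if c then x else x:
  Head ⇒ if c then Head else Head ⇒ if c then if c then Head else Head ⇒ if c then if c then x else Head ⇒ if c then if c then x else x
  Head ⇒ if c then Head ⇒ if c then if c then Head else Head ⇒ if c then if c then x else Head ⇒ if c then if c then x else x

if c then if c then x else x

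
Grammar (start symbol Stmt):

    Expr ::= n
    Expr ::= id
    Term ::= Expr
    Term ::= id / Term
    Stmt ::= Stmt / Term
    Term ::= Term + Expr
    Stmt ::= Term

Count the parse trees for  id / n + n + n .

4

Parse trees for id / n + n + n:
  [Stmt [Stmt [Term [Expr id]]] / [Term [Term [Term [Expr n]] + [Expr n]] + [Expr n]]]
  [Stmt [Term id / [Term [Term [Term [Expr n]] + [Expr n]] + [Expr n]]]]
  [Stmt [Term [Term id / [Term [Term [Expr n]] + [Expr n]]] + [Expr n]]]
  [Stmt [Term [Term [Term id / [Term [Expr n]]] + [Expr n]] + [Expr n]]]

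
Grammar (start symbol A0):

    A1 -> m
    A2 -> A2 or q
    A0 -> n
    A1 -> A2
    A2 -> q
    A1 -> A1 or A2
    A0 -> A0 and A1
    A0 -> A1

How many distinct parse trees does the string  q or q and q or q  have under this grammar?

Parse trees for q or q and q or q:
  [A0 [A0 [A1 [A2 [A2 q] or q]]] and [A1 [A2 [A2 q] or q]]]
  [A0 [A0 [A1 [A2 [A2 q] or q]]] and [A1 [A1 [A2 q]] or [A2 q]]]
  [A0 [A0 [A1 [A1 [A2 q]] or [A2 q]]] and [A1 [A2 [A2 q] or q]]]
  [A0 [A0 [A1 [A1 [A2 q]] or [A2 q]]] and [A1 [A1 [A2 q]] or [A2 q]]]

4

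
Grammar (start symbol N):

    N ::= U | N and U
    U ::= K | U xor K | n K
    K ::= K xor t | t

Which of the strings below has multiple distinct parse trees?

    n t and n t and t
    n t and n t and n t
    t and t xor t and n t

t and t xor t and n t

n t and n t and t: 1 tree
n t and n t and n t: 1 tree
t and t xor t and n t: 2 trees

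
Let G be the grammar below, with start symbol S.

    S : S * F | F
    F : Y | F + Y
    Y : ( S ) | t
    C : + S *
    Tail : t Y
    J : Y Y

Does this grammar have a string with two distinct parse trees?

(C, Tail, J are unreachable from S, so their rules don't affect L(S).) The grammar is stratified — S handles '*' (left-recursive), F handles '+', Y atoms. Each operator has a fixed associativity and precedence level, so every string has one parse.

Unambiguous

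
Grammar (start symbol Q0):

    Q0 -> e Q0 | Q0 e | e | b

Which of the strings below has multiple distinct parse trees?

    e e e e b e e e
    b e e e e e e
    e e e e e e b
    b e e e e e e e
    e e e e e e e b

e e e e b e e e: 35 trees
b e e e e e e: 1 tree
e e e e e e b: 1 tree
b e e e e e e e: 1 tree
e e e e e e e b: 1 tree

e e e e b e e e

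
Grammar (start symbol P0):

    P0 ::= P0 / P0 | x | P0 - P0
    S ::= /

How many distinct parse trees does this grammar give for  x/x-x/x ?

Parse trees for x/x-x/x:
  [P0 [P0 x] / [P0 [P0 [P0 x] - [P0 x]] / [P0 x]]]
  [P0 [P0 x] / [P0 [P0 x] - [P0 [P0 x] / [P0 x]]]]
  [P0 [P0 [P0 x] / [P0 [P0 x] - [P0 x]]] / [P0 x]]
  [P0 [P0 [P0 [P0 x] / [P0 x]] - [P0 x]] / [P0 x]]
  [P0 [P0 [P0 x] / [P0 x]] - [P0 [P0 x] / [P0 x]]]

5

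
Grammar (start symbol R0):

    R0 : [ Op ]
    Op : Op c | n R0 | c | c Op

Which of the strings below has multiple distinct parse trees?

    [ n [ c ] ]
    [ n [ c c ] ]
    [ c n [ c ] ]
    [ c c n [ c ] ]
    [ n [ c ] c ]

[ n [ c ] ]: 1 tree
[ n [ c c ] ]: 2 trees
[ c n [ c ] ]: 1 tree
[ c c n [ c ] ]: 1 tree
[ n [ c ] c ]: 1 tree

[ n [ c c ] ]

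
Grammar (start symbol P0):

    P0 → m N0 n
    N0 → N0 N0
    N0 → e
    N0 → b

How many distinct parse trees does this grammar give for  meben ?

2

Parse trees for meben:
  [P0 m [N0 [N0 e] [N0 [N0 b] [N0 e]]] n]
  [P0 m [N0 [N0 [N0 e] [N0 b]] [N0 e]] n]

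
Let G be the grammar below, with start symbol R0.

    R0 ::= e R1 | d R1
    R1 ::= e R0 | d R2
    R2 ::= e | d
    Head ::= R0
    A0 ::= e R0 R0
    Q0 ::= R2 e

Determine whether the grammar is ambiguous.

Only R0, R1, R2 are reachable from R0; ignoring the rest: Each reachable nonterminal has at most one production per leading terminal, and all productions are right-linear; the derivation is determined token-by-token.

Unambiguous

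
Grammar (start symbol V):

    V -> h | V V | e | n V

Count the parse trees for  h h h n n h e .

Parse trees for h h h n n h e (showing first 6 of 24):
  [V [V h] [V [V h] [V [V h] [V [V n [V n [V h]]] [V e]]]]]
  [V [V h] [V [V h] [V [V h] [V n [V [V n [V h]] [V e]]]]]]
  [V [V h] [V [V h] [V [V h] [V n [V n [V [V h] [V e]]]]]]]
  [V [V h] [V [V h] [V [V [V h] [V n [V n [V h]]]] [V e]]]]
  [V [V h] [V [V [V h] [V h]] [V [V n [V n [V h]]] [V e]]]]
  [V [V h] [V [V [V h] [V h]] [V n [V [V n [V h]] [V e]]]]]

24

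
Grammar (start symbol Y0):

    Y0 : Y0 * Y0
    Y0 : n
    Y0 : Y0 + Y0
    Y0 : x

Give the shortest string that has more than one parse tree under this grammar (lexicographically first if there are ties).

n * n * n

length 1: no string has ≥2 trees
length 3: no string has ≥2 trees
length 5: n * n * n has 2 parse trees

Two derivations of n * n * n:
  Y0 ⇒ Y0 * Y0 ⇒ Y0 * Y0 * Y0 ⇒ n * Y0 * Y0 ⇒ n * n * Y0 ⇒ n * n * n
  Y0 ⇒ Y0 * Y0 ⇒ n * Y0 ⇒ n * Y0 * Y0 ⇒ n * n * Y0 ⇒ n * n * n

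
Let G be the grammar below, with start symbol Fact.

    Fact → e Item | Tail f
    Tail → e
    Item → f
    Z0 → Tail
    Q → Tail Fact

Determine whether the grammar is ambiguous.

Witness: e f

Derivation 1: Fact ⇒ e Item ⇒ e f
Derivation 2: Fact ⇒ Tail f ⇒ e f

Two distinct leftmost derivations for the same string.

Ambiguous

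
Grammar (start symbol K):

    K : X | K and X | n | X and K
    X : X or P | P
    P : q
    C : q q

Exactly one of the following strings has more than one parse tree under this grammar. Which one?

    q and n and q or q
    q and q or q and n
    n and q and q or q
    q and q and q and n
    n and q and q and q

q and n and q or q: 2 trees
q and q or q and n: 1 tree
n and q and q or q: 1 tree
q and q and q and n: 1 tree
n and q and q and q: 1 tree

q and n and q or q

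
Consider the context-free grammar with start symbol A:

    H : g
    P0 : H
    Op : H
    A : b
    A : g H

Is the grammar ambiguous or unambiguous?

Unambiguous

Only A, H are reachable from A; ignoring the rest: The reachable rules are right-linear with at most one rule per (nonterminal, next-terminal) pair. Each input token forces the next rule, so parsing is deterministic.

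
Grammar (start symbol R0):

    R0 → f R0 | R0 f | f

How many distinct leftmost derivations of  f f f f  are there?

Parse trees for f f f f:
  [R0 f [R0 f [R0 f [R0 f]]]]
  [R0 f [R0 f [R0 [R0 f] f]]]
  [R0 f [R0 [R0 f [R0 f]] f]]
  [R0 f [R0 [R0 [R0 f] f] f]]
  [R0 [R0 f [R0 f [R0 f]]] f]
  [R0 [R0 f [R0 [R0 f] f]] f]
  [R0 [R0 [R0 f [R0 f]] f] f]
  [R0 [R0 [R0 [R0 f] f] f] f]

8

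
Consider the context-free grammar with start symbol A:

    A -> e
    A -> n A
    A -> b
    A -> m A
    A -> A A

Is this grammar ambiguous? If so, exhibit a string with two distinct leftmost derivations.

Witness: b b b

Derivation 1: A ⇒ A A ⇒ b A ⇒ b A A ⇒ b b A ⇒ b b b
Derivation 2: A ⇒ A A ⇒ A A A ⇒ b A A ⇒ b b A ⇒ b b b

Two distinct leftmost derivations for the same string.

Ambiguous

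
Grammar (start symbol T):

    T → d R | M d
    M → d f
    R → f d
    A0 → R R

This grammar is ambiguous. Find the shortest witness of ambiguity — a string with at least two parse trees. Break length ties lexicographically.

d f d

length 3: d f d has 2 parse trees

Two derivations of d f d:
  T ⇒ d R ⇒ d f d
  T ⇒ M d ⇒ d f d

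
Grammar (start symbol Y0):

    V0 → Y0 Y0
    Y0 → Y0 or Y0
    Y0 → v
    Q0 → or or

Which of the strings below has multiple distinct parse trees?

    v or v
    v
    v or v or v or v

v or v or v or v

v or v: 1 tree
v: 1 tree
v or v or v or v: 5 trees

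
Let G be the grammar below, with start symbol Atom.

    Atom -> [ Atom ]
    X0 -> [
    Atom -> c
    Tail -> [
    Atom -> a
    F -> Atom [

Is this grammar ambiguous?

Unambiguous

Only Atom is reachable from Atom; ignoring the rest: Each string is a nest of matched brackets around a single atom. An opening bracket forces the recursive rule; an atom forces the base rule.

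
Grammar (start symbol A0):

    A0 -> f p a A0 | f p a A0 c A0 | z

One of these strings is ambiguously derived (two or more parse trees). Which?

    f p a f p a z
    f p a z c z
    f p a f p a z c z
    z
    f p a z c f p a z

f p a f p a z c z

f p a f p a z: 1 tree
f p a z c z: 1 tree
f p a f p a z c z: 2 trees
z: 1 tree
f p a z c f p a z: 1 tree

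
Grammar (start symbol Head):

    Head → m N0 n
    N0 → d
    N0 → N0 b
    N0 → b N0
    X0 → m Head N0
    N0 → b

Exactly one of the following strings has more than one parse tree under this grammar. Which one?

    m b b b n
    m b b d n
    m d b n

m b b b n: 4 trees
m b b d n: 1 tree
m d b n: 1 tree

m b b b n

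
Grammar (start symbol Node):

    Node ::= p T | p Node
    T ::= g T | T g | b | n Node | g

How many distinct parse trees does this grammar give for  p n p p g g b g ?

Parse trees for p n p p g g b g:
  [Node p [T [T n [Node p [Node p [T g [T g [T b]]]]]] g]]
  [Node p [T n [Node p [Node p [T g [T g [T [T b] g]]]]]]]
  [Node p [T n [Node p [Node p [T g [T [T g [T b]] g]]]]]]
  [Node p [T n [Node p [Node p [T [T g [T g [T b]]] g]]]]]

4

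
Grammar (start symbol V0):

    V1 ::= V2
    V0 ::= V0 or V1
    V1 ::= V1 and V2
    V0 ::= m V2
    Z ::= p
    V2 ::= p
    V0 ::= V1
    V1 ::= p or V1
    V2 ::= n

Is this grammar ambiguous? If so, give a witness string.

Ambiguous

Witness: p or n

Derivation 1: V0 ⇒ V0 or V1 ⇒ V1 or V1 ⇒ V2 or V1 ⇒ p or V1 ⇒ p or V2 ⇒ p or n
Derivation 2: V0 ⇒ V1 ⇒ p or V1 ⇒ p or V2 ⇒ p or n

Two distinct leftmost derivations for the same string.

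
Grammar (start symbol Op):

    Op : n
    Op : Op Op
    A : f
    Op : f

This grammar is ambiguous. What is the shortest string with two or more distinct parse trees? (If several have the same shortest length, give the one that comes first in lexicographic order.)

length 1: no string has ≥2 trees
length 2: no string has ≥2 trees
length 3: f f f has 2 parse trees

Two derivations of f f f:
  Op ⇒ Op Op ⇒ Op Op Op ⇒ f Op Op ⇒ f f Op ⇒ f f f
  Op ⇒ Op Op ⇒ f Op ⇒ f Op Op ⇒ f f Op ⇒ f f f

f f f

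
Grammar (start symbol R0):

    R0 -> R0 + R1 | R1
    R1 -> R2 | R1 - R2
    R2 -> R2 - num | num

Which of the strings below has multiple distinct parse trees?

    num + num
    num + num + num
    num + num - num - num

num + num: 1 tree
num + num + num: 1 tree
num + num - num - num: 4 trees

num + num - num - num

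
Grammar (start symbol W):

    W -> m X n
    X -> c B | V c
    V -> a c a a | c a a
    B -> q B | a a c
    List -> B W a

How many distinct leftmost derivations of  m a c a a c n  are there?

1

Parse trees for m a c a a c n:
  [W m [X [V a c a a] c] n]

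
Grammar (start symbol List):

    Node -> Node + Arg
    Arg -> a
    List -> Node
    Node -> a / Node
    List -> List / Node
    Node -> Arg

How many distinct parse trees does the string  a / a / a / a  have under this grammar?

Parse trees for a / a / a / a:
  [List [Node a / [Node a / [Node a / [Node [Arg a]]]]]]
  [List [List [Node [Arg a]]] / [Node a / [Node a / [Node [Arg a]]]]]
  [List [List [Node a / [Node [Arg a]]]] / [Node a / [Node [Arg a]]]]
  [List [List [List [Node [Arg a]]] / [Node [Arg a]]] / [Node a / [Node [Arg a]]]]
  [List [List [Node a / [Node a / [Node [Arg a]]]]] / [Node [Arg a]]]
  [List [List [List [Node [Arg a]]] / [Node a / [Node [Arg a]]]] / [Node [Arg a]]]
  [List [List [List [Node a / [Node [Arg a]]]] / [Node [Arg a]]] / [Node [Arg a]]]
  [List [List [List [List [Node [Arg a]]] / [Node [Arg a]]] / [Node [Arg a]]] / [Node [Arg a]]]

8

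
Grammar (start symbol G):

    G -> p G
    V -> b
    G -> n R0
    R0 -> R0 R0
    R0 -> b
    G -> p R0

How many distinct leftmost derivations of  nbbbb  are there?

Parse trees for nbbbb:
  [G n [R0 [R0 b] [R0 [R0 b] [R0 [R0 b] [R0 b]]]]]
  [G n [R0 [R0 b] [R0 [R0 [R0 b] [R0 b]] [R0 b]]]]
  [G n [R0 [R0 [R0 b] [R0 b]] [R0 [R0 b] [R0 b]]]]
  [G n [R0 [R0 [R0 b] [R0 [R0 b] [R0 b]]] [R0 b]]]
  [G n [R0 [R0 [R0 [R0 b] [R0 b]] [R0 b]] [R0 b]]]

5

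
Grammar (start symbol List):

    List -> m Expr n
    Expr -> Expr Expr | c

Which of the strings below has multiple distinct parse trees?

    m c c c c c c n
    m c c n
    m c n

m c c c c c c n: 42 trees
m c c n: 1 tree
m c n: 1 tree

m c c c c c c n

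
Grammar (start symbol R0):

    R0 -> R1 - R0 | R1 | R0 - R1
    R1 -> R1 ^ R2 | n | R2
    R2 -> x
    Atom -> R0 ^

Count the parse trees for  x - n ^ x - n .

Parse trees for x - n ^ x - n:
  [R0 [R1 [R2 x]] - [R0 [R1 [R1 n] ^ [R2 x]] - [R0 [R1 n]]]]
  [R0 [R1 [R2 x]] - [R0 [R0 [R1 [R1 n] ^ [R2 x]]] - [R1 n]]]
  [R0 [R0 [R1 [R2 x]] - [R0 [R1 [R1 n] ^ [R2 x]]]] - [R1 n]]
  [R0 [R0 [R0 [R1 [R2 x]]] - [R1 [R1 n] ^ [R2 x]]] - [R1 n]]

4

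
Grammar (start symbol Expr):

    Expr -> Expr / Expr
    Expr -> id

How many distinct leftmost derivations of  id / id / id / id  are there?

5

Parse trees for id / id / id / id:
  [Expr [Expr id] / [Expr [Expr id] / [Expr [Expr id] / [Expr id]]]]
  [Expr [Expr id] / [Expr [Expr [Expr id] / [Expr id]] / [Expr id]]]
  [Expr [Expr [Expr id] / [Expr id]] / [Expr [Expr id] / [Expr id]]]
  [Expr [Expr [Expr id] / [Expr [Expr id] / [Expr id]]] / [Expr id]]
  [Expr [Expr [Expr [Expr id] / [Expr id]] / [Expr id]] / [Expr id]]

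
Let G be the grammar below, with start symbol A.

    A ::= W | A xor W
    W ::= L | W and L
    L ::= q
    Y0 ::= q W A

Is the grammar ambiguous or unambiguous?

Only A, W, L are reachable from A; ignoring the rest: A → A xor W | W  ;  W → W and L | L  — a left-associative chain with L at the bottom. Each string factors uniquely by precedence.

Unambiguous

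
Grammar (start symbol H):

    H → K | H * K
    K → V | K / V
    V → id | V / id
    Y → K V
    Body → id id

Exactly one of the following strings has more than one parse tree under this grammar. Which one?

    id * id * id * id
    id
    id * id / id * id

id * id * id * id: 1 tree
id: 1 tree
id * id / id * id: 2 trees

id * id / id * id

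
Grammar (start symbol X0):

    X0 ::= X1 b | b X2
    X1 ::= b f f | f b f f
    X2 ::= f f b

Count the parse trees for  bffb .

2

Parse trees for bffb:
  [X0 [X1 b f f] b]
  [X0 b [X2 f f b]]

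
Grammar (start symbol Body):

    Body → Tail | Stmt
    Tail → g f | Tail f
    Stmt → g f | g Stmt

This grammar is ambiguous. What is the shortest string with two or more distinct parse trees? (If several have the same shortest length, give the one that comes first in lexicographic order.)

length 2: g f has 2 parse trees

Two derivations of g f:
  Body ⇒ Tail ⇒ g f
  Body ⇒ Stmt ⇒ g f

g f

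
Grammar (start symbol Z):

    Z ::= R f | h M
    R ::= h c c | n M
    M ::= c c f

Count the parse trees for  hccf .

Parse trees for hccf:
  [Z [R h c c] f]
  [Z h [M c c f]]

2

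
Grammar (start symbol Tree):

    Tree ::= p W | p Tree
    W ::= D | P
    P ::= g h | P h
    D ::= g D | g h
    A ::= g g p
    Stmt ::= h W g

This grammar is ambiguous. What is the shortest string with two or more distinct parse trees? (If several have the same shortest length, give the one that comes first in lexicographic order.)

p g h

length 3: p g h has 2 parse trees

Two derivations of p g h:
  Tree ⇒ p W ⇒ p D ⇒ p g h
  Tree ⇒ p W ⇒ p P ⇒ p g h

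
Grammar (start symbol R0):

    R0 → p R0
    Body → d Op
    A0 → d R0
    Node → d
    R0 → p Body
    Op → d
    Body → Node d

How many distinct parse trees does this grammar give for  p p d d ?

Parse trees for p p d d:
  [R0 p [R0 p [Body d [Op d]]]]
  [R0 p [R0 p [Body [Node d] d]]]

2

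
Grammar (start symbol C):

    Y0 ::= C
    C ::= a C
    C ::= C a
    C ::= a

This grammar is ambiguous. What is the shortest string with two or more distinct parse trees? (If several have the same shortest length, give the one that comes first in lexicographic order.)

length 1: no string has ≥2 trees
length 2: a a has 2 parse trees

Two derivations of a a:
  C ⇒ a C ⇒ a a
  C ⇒ C a ⇒ a a

a a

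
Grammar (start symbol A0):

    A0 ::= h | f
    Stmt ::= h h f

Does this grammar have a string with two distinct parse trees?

Only A0 is reachable from A0; ignoring the rest: Restricted to the reachable nonterminals, every rule has the form A → t or A → t B, and no two rules for the same A share a first terminal. The grammar encodes a DFA — one run per string.

Unambiguous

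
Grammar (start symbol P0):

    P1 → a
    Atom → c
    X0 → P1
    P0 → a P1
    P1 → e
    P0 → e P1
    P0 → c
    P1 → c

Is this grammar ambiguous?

(Atom, X0 are unreachable from P0, so their rules don't affect L(P0).) Restricted to the reachable nonterminals, every rule has the form A → t or A → t B, and no two rules for the same A share a first terminal. The grammar encodes a DFA — one run per string.

Unambiguous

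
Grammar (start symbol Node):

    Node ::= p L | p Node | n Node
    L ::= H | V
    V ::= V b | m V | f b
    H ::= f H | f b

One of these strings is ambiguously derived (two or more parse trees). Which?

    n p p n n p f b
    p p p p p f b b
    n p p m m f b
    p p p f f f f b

n p p n n p f b

n p p n n p f b: 2 trees
p p p p p f b b: 1 tree
n p p m m f b: 1 tree
p p p f f f f b: 1 tree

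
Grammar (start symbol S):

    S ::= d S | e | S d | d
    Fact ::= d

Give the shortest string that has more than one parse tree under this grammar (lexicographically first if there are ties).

length 1: no string has ≥2 trees
length 2: d d has 2 parse trees

Two derivations of d d:
  S ⇒ d S ⇒ d d
  S ⇒ S d ⇒ d d

d d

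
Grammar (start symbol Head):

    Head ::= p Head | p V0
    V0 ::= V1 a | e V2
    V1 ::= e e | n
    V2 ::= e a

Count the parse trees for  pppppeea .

2

Parse trees for pppppeea:
  [Head p [Head p [Head p [Head p [Head p [V0 [V1 e e] a]]]]]]
  [Head p [Head p [Head p [Head p [Head p [V0 e [V2 e a]]]]]]]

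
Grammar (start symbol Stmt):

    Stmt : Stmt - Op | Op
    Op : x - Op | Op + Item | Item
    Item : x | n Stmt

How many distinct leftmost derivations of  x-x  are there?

Parse trees for x-x:
  [Stmt [Stmt [Op [Item x]]] - [Op [Item x]]]
  [Stmt [Op x - [Op [Item x]]]]

2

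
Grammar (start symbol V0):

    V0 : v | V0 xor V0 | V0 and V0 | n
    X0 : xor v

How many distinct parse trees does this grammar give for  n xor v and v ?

2

Parse trees for n xor v and v:
  [V0 [V0 n] xor [V0 [V0 v] and [V0 v]]]
  [V0 [V0 [V0 n] xor [V0 v]] and [V0 v]]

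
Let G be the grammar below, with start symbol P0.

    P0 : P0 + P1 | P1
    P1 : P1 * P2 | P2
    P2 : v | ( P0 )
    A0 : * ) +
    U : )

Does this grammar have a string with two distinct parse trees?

Only P0, P1, P2 are reachable from P0; ignoring the rest: P0 → P0 + P1 | P1  ;  P1 → P1 * P2 | P2  — a left-associative chain with P2 at the bottom. Each string factors uniquely by precedence.

Unambiguous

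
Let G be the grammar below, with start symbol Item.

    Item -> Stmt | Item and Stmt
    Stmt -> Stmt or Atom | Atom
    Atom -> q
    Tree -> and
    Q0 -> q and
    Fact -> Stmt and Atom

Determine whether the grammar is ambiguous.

Unambiguous

(Tree, Q0, Fact are unreachable from Item, so their rules don't affect L(Item).) The grammar is stratified — Item handles 'and' (left-recursive), Stmt handles 'or', Atom atoms. Each operator has a fixed associativity and precedence level, so every string has one parse.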